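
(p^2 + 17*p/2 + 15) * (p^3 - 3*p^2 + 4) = p^5 + 11*p^4/2 - 21*p^3/2 - 41*p^2 + 34*p + 60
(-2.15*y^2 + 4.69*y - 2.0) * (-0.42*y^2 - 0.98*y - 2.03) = 0.903*y^4 + 0.1372*y^3 + 0.608299999999999*y^2 - 7.5607*y + 4.06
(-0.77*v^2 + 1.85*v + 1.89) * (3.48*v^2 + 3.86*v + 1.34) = -2.6796*v^4 + 3.4658*v^3 + 12.6864*v^2 + 9.7744*v + 2.5326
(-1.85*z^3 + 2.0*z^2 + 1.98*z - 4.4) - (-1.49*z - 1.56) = -1.85*z^3 + 2.0*z^2 + 3.47*z - 2.84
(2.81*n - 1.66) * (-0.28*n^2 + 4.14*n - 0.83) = -0.7868*n^3 + 12.0982*n^2 - 9.2047*n + 1.3778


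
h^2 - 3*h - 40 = (h - 8)*(h + 5)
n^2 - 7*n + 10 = (n - 5)*(n - 2)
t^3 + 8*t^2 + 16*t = t*(t + 4)^2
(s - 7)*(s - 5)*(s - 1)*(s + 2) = s^4 - 11*s^3 + 21*s^2 + 59*s - 70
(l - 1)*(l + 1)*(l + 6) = l^3 + 6*l^2 - l - 6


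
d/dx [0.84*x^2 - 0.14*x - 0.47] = 1.68*x - 0.14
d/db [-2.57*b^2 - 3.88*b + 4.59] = -5.14*b - 3.88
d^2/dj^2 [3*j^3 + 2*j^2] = 18*j + 4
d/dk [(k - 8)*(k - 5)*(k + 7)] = 3*k^2 - 12*k - 51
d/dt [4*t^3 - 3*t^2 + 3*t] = 12*t^2 - 6*t + 3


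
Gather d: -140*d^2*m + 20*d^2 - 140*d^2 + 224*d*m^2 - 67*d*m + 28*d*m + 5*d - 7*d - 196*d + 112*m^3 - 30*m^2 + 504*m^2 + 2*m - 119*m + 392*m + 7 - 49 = d^2*(-140*m - 120) + d*(224*m^2 - 39*m - 198) + 112*m^3 + 474*m^2 + 275*m - 42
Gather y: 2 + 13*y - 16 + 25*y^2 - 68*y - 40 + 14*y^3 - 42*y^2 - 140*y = 14*y^3 - 17*y^2 - 195*y - 54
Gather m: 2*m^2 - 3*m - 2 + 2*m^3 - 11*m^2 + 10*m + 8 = 2*m^3 - 9*m^2 + 7*m + 6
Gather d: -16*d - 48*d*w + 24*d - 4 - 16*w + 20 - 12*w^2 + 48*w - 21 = d*(8 - 48*w) - 12*w^2 + 32*w - 5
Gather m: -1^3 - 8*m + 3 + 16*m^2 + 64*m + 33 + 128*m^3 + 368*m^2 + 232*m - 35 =128*m^3 + 384*m^2 + 288*m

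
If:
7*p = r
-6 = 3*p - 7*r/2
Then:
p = 12/43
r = 84/43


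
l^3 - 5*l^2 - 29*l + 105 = (l - 7)*(l - 3)*(l + 5)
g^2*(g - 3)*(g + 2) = g^4 - g^3 - 6*g^2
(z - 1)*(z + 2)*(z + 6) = z^3 + 7*z^2 + 4*z - 12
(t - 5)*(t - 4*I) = t^2 - 5*t - 4*I*t + 20*I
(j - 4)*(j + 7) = j^2 + 3*j - 28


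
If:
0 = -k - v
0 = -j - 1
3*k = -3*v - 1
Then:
No Solution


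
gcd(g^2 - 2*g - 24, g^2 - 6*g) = g - 6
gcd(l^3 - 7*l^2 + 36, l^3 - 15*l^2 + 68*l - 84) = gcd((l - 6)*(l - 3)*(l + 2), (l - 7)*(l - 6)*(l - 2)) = l - 6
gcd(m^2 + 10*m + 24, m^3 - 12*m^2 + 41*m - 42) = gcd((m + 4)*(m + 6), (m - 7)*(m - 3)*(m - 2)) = 1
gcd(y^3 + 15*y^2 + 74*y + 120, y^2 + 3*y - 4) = y + 4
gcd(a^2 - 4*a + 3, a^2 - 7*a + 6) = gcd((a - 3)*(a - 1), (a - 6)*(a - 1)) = a - 1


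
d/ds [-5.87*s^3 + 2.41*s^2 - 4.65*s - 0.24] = -17.61*s^2 + 4.82*s - 4.65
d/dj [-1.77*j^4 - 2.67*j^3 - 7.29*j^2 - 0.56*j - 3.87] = -7.08*j^3 - 8.01*j^2 - 14.58*j - 0.56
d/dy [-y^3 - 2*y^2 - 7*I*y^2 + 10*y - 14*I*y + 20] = -3*y^2 - 4*y - 14*I*y + 10 - 14*I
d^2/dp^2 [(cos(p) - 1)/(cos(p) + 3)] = 4*(cos(p)^2 - 3*cos(p) - 2)/(cos(p) + 3)^3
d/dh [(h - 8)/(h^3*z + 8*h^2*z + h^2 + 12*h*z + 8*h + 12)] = (h^3*z + 8*h^2*z + h^2 + 12*h*z + 8*h - (h - 8)*(3*h^2*z + 16*h*z + 2*h + 12*z + 8) + 12)/(h^3*z + 8*h^2*z + h^2 + 12*h*z + 8*h + 12)^2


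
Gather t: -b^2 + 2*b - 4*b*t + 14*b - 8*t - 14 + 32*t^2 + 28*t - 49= -b^2 + 16*b + 32*t^2 + t*(20 - 4*b) - 63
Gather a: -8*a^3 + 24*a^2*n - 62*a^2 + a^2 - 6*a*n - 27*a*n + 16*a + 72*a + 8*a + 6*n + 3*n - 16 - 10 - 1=-8*a^3 + a^2*(24*n - 61) + a*(96 - 33*n) + 9*n - 27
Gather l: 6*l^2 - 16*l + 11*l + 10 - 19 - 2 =6*l^2 - 5*l - 11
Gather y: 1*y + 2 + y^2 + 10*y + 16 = y^2 + 11*y + 18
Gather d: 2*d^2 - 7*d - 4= 2*d^2 - 7*d - 4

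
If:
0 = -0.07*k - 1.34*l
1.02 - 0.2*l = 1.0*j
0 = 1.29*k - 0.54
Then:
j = 1.02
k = 0.42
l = -0.02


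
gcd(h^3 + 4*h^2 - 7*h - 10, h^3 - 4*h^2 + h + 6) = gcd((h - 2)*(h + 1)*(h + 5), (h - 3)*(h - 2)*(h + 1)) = h^2 - h - 2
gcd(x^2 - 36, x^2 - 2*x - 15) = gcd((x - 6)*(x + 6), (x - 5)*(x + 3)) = 1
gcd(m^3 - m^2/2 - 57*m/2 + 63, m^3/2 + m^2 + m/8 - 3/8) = 1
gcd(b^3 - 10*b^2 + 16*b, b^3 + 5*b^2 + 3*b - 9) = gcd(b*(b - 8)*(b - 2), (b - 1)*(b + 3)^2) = 1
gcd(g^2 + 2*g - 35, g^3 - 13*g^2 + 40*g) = g - 5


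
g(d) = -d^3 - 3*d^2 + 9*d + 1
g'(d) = -3*d^2 - 6*d + 9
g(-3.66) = -23.10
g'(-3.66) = -9.23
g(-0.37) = -2.69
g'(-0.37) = 10.81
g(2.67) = -15.39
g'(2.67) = -28.41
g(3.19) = -33.28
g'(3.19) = -40.67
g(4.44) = -105.71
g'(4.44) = -76.78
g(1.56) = 3.94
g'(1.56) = -7.66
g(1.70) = 2.72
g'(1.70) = -9.87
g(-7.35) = 169.85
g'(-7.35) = -108.97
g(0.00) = 1.00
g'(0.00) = 9.00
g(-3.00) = -26.00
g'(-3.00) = 0.00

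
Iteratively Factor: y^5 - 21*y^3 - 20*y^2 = (y - 5)*(y^4 + 5*y^3 + 4*y^2) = y*(y - 5)*(y^3 + 5*y^2 + 4*y) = y^2*(y - 5)*(y^2 + 5*y + 4) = y^2*(y - 5)*(y + 1)*(y + 4)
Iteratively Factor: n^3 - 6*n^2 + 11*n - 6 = (n - 3)*(n^2 - 3*n + 2) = (n - 3)*(n - 1)*(n - 2)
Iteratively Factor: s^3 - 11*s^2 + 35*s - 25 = (s - 1)*(s^2 - 10*s + 25) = (s - 5)*(s - 1)*(s - 5)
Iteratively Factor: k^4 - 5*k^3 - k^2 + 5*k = (k - 1)*(k^3 - 4*k^2 - 5*k) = (k - 5)*(k - 1)*(k^2 + k) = k*(k - 5)*(k - 1)*(k + 1)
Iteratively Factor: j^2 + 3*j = (j)*(j + 3)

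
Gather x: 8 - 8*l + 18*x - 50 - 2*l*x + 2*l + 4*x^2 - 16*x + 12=-6*l + 4*x^2 + x*(2 - 2*l) - 30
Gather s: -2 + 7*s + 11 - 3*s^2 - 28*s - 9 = -3*s^2 - 21*s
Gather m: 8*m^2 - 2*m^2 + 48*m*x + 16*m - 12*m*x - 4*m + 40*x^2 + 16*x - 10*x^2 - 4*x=6*m^2 + m*(36*x + 12) + 30*x^2 + 12*x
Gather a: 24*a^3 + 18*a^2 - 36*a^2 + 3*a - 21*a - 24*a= 24*a^3 - 18*a^2 - 42*a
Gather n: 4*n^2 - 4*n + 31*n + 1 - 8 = 4*n^2 + 27*n - 7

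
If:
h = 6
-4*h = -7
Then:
No Solution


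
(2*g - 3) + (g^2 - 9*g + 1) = g^2 - 7*g - 2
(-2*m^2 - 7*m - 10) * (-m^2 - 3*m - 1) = 2*m^4 + 13*m^3 + 33*m^2 + 37*m + 10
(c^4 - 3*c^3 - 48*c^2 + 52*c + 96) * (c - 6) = c^5 - 9*c^4 - 30*c^3 + 340*c^2 - 216*c - 576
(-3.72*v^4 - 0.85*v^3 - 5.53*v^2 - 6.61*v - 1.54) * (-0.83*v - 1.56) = 3.0876*v^5 + 6.5087*v^4 + 5.9159*v^3 + 14.1131*v^2 + 11.5898*v + 2.4024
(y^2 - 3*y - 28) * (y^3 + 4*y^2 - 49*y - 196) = y^5 + y^4 - 89*y^3 - 161*y^2 + 1960*y + 5488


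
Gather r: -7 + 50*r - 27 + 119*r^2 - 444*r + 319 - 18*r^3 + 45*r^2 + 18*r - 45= -18*r^3 + 164*r^2 - 376*r + 240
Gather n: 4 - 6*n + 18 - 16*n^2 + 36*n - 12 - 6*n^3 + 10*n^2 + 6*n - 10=-6*n^3 - 6*n^2 + 36*n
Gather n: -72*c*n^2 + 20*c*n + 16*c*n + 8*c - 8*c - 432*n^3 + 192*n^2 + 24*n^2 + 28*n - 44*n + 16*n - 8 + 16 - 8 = 36*c*n - 432*n^3 + n^2*(216 - 72*c)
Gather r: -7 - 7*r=-7*r - 7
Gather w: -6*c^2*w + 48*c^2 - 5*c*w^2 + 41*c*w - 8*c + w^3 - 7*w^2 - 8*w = 48*c^2 - 8*c + w^3 + w^2*(-5*c - 7) + w*(-6*c^2 + 41*c - 8)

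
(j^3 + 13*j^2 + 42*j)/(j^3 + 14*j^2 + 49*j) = (j + 6)/(j + 7)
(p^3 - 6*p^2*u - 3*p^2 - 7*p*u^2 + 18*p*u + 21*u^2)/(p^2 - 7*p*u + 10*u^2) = (p^3 - 6*p^2*u - 3*p^2 - 7*p*u^2 + 18*p*u + 21*u^2)/(p^2 - 7*p*u + 10*u^2)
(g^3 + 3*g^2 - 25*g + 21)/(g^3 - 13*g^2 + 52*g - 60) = (g^3 + 3*g^2 - 25*g + 21)/(g^3 - 13*g^2 + 52*g - 60)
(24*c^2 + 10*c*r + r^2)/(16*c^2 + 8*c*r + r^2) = (6*c + r)/(4*c + r)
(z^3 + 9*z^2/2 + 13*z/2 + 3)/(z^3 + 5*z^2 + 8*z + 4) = (z + 3/2)/(z + 2)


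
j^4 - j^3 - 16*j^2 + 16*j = j*(j - 4)*(j - 1)*(j + 4)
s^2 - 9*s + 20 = (s - 5)*(s - 4)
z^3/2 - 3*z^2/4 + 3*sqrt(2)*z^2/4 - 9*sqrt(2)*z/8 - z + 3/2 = (z/2 + sqrt(2))*(z - 3/2)*(z - sqrt(2)/2)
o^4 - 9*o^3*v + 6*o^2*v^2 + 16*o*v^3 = o*(o - 8*v)*(o - 2*v)*(o + v)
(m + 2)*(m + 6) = m^2 + 8*m + 12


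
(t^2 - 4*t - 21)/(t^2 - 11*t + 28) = (t + 3)/(t - 4)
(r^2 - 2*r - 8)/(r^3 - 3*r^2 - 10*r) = (r - 4)/(r*(r - 5))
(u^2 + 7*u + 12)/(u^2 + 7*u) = (u^2 + 7*u + 12)/(u*(u + 7))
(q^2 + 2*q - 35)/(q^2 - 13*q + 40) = (q + 7)/(q - 8)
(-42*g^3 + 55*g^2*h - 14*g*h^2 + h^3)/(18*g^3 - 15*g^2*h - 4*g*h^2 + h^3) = (-7*g + h)/(3*g + h)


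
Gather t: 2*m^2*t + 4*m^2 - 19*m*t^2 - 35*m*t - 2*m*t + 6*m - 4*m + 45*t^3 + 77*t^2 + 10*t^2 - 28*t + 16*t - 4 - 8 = 4*m^2 + 2*m + 45*t^3 + t^2*(87 - 19*m) + t*(2*m^2 - 37*m - 12) - 12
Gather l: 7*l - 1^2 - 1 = 7*l - 2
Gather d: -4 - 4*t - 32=-4*t - 36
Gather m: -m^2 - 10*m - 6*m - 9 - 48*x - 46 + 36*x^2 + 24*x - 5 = -m^2 - 16*m + 36*x^2 - 24*x - 60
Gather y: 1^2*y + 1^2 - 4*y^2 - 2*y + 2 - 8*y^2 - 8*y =-12*y^2 - 9*y + 3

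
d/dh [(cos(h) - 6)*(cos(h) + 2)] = 2*(2 - cos(h))*sin(h)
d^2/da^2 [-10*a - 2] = 0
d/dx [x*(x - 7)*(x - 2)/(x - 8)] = (2*x^3 - 33*x^2 + 144*x - 112)/(x^2 - 16*x + 64)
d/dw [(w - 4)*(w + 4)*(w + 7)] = 3*w^2 + 14*w - 16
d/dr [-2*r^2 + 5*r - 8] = 5 - 4*r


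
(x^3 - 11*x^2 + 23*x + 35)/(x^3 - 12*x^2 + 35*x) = (x + 1)/x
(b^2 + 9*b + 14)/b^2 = 1 + 9/b + 14/b^2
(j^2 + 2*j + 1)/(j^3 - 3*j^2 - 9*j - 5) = 1/(j - 5)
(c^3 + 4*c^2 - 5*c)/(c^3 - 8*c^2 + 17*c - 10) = c*(c + 5)/(c^2 - 7*c + 10)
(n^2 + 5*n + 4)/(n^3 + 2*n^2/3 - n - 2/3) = 3*(n + 4)/(3*n^2 - n - 2)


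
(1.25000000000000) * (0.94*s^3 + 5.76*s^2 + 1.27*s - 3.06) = 1.175*s^3 + 7.2*s^2 + 1.5875*s - 3.825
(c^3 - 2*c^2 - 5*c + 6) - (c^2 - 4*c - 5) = c^3 - 3*c^2 - c + 11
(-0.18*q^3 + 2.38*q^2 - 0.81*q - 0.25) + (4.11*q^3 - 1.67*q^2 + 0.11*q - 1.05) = 3.93*q^3 + 0.71*q^2 - 0.7*q - 1.3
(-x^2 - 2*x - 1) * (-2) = 2*x^2 + 4*x + 2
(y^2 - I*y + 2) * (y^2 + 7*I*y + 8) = y^4 + 6*I*y^3 + 17*y^2 + 6*I*y + 16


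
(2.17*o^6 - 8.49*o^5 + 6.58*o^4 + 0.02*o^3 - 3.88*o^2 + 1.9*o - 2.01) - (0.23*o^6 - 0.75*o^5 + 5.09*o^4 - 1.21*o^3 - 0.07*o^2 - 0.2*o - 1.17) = 1.94*o^6 - 7.74*o^5 + 1.49*o^4 + 1.23*o^3 - 3.81*o^2 + 2.1*o - 0.84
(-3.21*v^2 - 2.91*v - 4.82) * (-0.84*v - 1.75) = 2.6964*v^3 + 8.0619*v^2 + 9.1413*v + 8.435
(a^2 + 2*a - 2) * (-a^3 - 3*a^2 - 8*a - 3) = -a^5 - 5*a^4 - 12*a^3 - 13*a^2 + 10*a + 6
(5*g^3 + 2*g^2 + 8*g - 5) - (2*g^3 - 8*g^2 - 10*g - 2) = 3*g^3 + 10*g^2 + 18*g - 3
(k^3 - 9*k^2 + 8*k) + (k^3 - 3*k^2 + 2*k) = 2*k^3 - 12*k^2 + 10*k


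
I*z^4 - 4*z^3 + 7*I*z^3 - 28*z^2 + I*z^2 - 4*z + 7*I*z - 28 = (z + 7)*(z + I)*(z + 4*I)*(I*z + 1)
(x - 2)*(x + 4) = x^2 + 2*x - 8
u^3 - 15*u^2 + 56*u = u*(u - 8)*(u - 7)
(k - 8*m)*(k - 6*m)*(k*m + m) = k^3*m - 14*k^2*m^2 + k^2*m + 48*k*m^3 - 14*k*m^2 + 48*m^3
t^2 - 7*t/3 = t*(t - 7/3)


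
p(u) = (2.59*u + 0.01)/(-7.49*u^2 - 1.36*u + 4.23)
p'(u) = (2.59*u + 0.01)*(14.98*u + 1.36)/(-7.49*u^2 - 1.36*u + 4.23)^2 + 2.59/(-7.49*u^2 - 1.36*u + 4.23)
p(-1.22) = 0.60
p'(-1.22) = 1.43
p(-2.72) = 0.15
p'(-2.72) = 0.07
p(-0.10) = -0.06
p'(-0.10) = 0.61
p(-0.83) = -10.76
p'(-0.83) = 611.70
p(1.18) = -0.39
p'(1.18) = 0.63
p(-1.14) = 0.74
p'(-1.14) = 2.30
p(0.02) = 0.01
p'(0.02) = 0.62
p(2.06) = -0.18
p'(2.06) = 0.10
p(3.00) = -0.12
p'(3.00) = 0.04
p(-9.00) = 0.04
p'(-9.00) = 0.00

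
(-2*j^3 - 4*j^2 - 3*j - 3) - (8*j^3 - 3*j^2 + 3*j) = -10*j^3 - j^2 - 6*j - 3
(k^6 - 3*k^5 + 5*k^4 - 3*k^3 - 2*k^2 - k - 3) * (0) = 0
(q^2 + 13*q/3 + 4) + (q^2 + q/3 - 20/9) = 2*q^2 + 14*q/3 + 16/9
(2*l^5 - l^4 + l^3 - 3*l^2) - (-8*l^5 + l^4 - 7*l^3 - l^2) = 10*l^5 - 2*l^4 + 8*l^3 - 2*l^2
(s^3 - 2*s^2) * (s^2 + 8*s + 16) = s^5 + 6*s^4 - 32*s^2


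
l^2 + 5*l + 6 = (l + 2)*(l + 3)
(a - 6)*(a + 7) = a^2 + a - 42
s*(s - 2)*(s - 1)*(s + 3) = s^4 - 7*s^2 + 6*s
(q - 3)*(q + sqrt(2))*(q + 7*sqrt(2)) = q^3 - 3*q^2 + 8*sqrt(2)*q^2 - 24*sqrt(2)*q + 14*q - 42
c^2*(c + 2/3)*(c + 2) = c^4 + 8*c^3/3 + 4*c^2/3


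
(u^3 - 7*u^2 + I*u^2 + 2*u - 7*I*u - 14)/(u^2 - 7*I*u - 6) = (u^2 + u*(-7 + 2*I) - 14*I)/(u - 6*I)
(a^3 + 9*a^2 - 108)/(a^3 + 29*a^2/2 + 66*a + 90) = 2*(a - 3)/(2*a + 5)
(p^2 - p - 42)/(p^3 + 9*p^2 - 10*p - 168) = (p - 7)/(p^2 + 3*p - 28)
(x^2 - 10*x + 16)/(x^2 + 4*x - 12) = (x - 8)/(x + 6)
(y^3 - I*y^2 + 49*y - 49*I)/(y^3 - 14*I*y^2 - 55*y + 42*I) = (y + 7*I)/(y - 6*I)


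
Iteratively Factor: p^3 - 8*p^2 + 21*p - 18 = (p - 3)*(p^2 - 5*p + 6) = (p - 3)^2*(p - 2)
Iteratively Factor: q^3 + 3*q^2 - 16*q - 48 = (q + 3)*(q^2 - 16) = (q + 3)*(q + 4)*(q - 4)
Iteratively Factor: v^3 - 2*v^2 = (v)*(v^2 - 2*v) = v^2*(v - 2)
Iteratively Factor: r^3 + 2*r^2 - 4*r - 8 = (r + 2)*(r^2 - 4) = (r + 2)^2*(r - 2)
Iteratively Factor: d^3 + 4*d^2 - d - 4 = (d + 1)*(d^2 + 3*d - 4) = (d - 1)*(d + 1)*(d + 4)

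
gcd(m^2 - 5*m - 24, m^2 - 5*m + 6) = 1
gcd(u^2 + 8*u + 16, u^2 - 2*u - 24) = u + 4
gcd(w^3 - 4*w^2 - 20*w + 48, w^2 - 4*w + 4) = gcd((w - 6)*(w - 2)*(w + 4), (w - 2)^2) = w - 2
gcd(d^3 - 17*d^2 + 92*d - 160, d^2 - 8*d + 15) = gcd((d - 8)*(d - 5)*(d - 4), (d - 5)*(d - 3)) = d - 5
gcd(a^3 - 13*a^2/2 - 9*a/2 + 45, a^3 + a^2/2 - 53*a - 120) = a + 5/2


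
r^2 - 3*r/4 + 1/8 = (r - 1/2)*(r - 1/4)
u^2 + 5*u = u*(u + 5)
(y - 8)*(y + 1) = y^2 - 7*y - 8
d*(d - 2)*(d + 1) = d^3 - d^2 - 2*d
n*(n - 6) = n^2 - 6*n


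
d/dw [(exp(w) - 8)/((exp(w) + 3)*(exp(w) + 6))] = (-exp(2*w) + 16*exp(w) + 90)*exp(w)/(exp(4*w) + 18*exp(3*w) + 117*exp(2*w) + 324*exp(w) + 324)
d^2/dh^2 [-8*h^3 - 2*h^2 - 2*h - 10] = -48*h - 4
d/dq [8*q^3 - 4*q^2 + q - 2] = 24*q^2 - 8*q + 1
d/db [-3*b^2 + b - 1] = 1 - 6*b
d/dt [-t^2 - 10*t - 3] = -2*t - 10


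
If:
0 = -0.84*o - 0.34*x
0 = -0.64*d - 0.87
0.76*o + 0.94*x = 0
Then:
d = -1.36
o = 0.00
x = 0.00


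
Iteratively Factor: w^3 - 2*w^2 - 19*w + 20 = (w + 4)*(w^2 - 6*w + 5) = (w - 5)*(w + 4)*(w - 1)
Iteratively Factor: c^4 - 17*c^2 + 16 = (c + 4)*(c^3 - 4*c^2 - c + 4) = (c - 1)*(c + 4)*(c^2 - 3*c - 4) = (c - 4)*(c - 1)*(c + 4)*(c + 1)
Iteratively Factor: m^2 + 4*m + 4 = (m + 2)*(m + 2)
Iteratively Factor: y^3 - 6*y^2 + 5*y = (y)*(y^2 - 6*y + 5) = y*(y - 1)*(y - 5)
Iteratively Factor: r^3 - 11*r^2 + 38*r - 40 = (r - 5)*(r^2 - 6*r + 8) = (r - 5)*(r - 4)*(r - 2)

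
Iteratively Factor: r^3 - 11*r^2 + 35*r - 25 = (r - 5)*(r^2 - 6*r + 5) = (r - 5)*(r - 1)*(r - 5)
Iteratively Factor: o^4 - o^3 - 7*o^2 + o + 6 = (o - 3)*(o^3 + 2*o^2 - o - 2) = (o - 3)*(o + 1)*(o^2 + o - 2) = (o - 3)*(o + 1)*(o + 2)*(o - 1)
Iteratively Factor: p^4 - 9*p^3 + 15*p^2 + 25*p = (p)*(p^3 - 9*p^2 + 15*p + 25) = p*(p - 5)*(p^2 - 4*p - 5) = p*(p - 5)*(p + 1)*(p - 5)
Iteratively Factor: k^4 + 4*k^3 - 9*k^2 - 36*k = (k + 4)*(k^3 - 9*k) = (k - 3)*(k + 4)*(k^2 + 3*k) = k*(k - 3)*(k + 4)*(k + 3)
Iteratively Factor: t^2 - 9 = (t - 3)*(t + 3)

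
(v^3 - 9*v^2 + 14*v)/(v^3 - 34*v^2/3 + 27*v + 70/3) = 3*v*(v - 2)/(3*v^2 - 13*v - 10)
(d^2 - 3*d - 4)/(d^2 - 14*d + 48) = (d^2 - 3*d - 4)/(d^2 - 14*d + 48)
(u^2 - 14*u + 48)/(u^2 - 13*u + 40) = (u - 6)/(u - 5)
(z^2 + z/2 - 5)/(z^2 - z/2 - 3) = (2*z + 5)/(2*z + 3)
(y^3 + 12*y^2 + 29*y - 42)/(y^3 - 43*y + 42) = (y + 6)/(y - 6)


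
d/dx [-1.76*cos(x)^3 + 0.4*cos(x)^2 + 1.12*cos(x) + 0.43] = (5.28*cos(x)^2 - 0.8*cos(x) - 1.12)*sin(x)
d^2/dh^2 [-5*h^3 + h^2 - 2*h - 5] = 2 - 30*h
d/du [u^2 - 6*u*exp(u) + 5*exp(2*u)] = -6*u*exp(u) + 2*u + 10*exp(2*u) - 6*exp(u)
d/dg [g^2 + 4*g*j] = 2*g + 4*j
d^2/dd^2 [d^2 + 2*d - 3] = 2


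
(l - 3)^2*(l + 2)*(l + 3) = l^4 - l^3 - 15*l^2 + 9*l + 54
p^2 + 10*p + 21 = (p + 3)*(p + 7)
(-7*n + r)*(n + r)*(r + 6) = -7*n^2*r - 42*n^2 - 6*n*r^2 - 36*n*r + r^3 + 6*r^2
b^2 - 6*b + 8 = (b - 4)*(b - 2)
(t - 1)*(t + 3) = t^2 + 2*t - 3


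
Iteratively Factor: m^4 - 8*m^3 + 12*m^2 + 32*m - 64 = (m - 4)*(m^3 - 4*m^2 - 4*m + 16) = (m - 4)*(m + 2)*(m^2 - 6*m + 8) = (m - 4)^2*(m + 2)*(m - 2)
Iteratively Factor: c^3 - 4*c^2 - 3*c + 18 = (c - 3)*(c^2 - c - 6) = (c - 3)^2*(c + 2)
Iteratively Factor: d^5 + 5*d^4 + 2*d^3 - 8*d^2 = (d - 1)*(d^4 + 6*d^3 + 8*d^2) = (d - 1)*(d + 4)*(d^3 + 2*d^2) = (d - 1)*(d + 2)*(d + 4)*(d^2) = d*(d - 1)*(d + 2)*(d + 4)*(d)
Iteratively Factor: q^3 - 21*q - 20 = (q + 1)*(q^2 - q - 20) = (q - 5)*(q + 1)*(q + 4)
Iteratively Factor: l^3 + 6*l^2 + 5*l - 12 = (l + 4)*(l^2 + 2*l - 3) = (l - 1)*(l + 4)*(l + 3)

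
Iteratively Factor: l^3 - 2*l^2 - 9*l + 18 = (l - 3)*(l^2 + l - 6) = (l - 3)*(l - 2)*(l + 3)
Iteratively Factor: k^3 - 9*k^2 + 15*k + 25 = (k - 5)*(k^2 - 4*k - 5) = (k - 5)*(k + 1)*(k - 5)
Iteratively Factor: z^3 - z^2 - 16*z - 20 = (z - 5)*(z^2 + 4*z + 4) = (z - 5)*(z + 2)*(z + 2)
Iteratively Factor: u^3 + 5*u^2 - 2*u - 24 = (u + 4)*(u^2 + u - 6) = (u - 2)*(u + 4)*(u + 3)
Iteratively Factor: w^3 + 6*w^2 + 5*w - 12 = (w - 1)*(w^2 + 7*w + 12) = (w - 1)*(w + 3)*(w + 4)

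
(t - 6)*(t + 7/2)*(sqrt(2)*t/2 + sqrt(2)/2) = sqrt(2)*t^3/2 - 3*sqrt(2)*t^2/4 - 47*sqrt(2)*t/4 - 21*sqrt(2)/2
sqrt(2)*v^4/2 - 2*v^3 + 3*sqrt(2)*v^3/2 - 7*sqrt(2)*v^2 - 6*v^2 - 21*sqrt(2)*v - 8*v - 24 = (v + 3)*(v - 4*sqrt(2))*(v + sqrt(2))*(sqrt(2)*v/2 + 1)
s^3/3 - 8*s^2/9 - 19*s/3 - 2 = (s/3 + 1)*(s - 6)*(s + 1/3)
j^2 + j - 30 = (j - 5)*(j + 6)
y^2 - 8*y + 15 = (y - 5)*(y - 3)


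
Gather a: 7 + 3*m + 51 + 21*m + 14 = 24*m + 72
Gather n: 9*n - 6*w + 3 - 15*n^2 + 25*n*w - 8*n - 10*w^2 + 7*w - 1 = -15*n^2 + n*(25*w + 1) - 10*w^2 + w + 2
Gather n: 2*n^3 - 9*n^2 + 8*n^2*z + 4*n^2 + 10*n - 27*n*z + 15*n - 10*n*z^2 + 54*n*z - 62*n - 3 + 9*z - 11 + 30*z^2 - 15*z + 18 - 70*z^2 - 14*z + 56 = 2*n^3 + n^2*(8*z - 5) + n*(-10*z^2 + 27*z - 37) - 40*z^2 - 20*z + 60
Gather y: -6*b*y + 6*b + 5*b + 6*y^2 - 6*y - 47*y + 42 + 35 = 11*b + 6*y^2 + y*(-6*b - 53) + 77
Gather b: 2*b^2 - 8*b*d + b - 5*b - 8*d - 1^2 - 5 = 2*b^2 + b*(-8*d - 4) - 8*d - 6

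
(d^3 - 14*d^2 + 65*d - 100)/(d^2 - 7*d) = (d^3 - 14*d^2 + 65*d - 100)/(d*(d - 7))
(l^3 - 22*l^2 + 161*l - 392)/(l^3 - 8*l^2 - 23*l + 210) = (l^2 - 15*l + 56)/(l^2 - l - 30)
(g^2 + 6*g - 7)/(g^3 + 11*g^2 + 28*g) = (g - 1)/(g*(g + 4))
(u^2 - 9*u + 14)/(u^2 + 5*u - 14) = (u - 7)/(u + 7)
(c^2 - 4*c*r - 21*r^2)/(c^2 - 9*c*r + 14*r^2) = (-c - 3*r)/(-c + 2*r)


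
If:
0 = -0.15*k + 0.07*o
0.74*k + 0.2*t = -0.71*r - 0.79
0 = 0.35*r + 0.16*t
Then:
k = 0.168339768339768*t - 1.06756756756757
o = 0.360728075013789*t - 2.28764478764479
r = -0.457142857142857*t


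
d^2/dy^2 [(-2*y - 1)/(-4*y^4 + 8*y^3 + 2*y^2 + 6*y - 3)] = 4*(96*y^7 - 176*y^6 - 72*y^5 + 276*y^4 - 124*y^3 + 186*y^2 + 72*y + 39)/(64*y^12 - 384*y^11 + 672*y^10 - 416*y^9 + 960*y^8 - 1536*y^7 + 280*y^6 - 1080*y^5 + 792*y^4 - 216*y^3 + 270*y^2 - 162*y + 27)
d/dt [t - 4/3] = 1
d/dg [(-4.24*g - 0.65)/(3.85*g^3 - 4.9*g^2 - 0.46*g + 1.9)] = (32.648*g^3 - 13.2685*g^2 - 6.37*g - 8.355)/(14.8225*g^6 - 37.73*g^5 + 20.468*g^4 + 19.138*g^3 - 18.4084*g^2 - 1.748*g + 3.61)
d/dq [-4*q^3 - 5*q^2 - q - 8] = -12*q^2 - 10*q - 1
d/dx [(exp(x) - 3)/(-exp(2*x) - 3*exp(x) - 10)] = ((exp(x) - 3)*(2*exp(x) + 3) - exp(2*x) - 3*exp(x) - 10)*exp(x)/(exp(2*x) + 3*exp(x) + 10)^2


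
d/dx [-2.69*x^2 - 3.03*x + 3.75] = -5.38*x - 3.03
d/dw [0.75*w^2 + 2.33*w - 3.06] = 1.5*w + 2.33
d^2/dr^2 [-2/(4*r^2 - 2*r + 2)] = 2*(4*r^2 - 2*r - (4*r - 1)^2 + 2)/(2*r^2 - r + 1)^3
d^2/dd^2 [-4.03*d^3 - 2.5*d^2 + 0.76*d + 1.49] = -24.18*d - 5.0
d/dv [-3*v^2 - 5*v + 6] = -6*v - 5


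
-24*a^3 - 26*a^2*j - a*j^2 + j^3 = (-6*a + j)*(a + j)*(4*a + j)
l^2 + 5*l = l*(l + 5)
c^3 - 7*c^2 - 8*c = c*(c - 8)*(c + 1)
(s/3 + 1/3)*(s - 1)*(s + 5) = s^3/3 + 5*s^2/3 - s/3 - 5/3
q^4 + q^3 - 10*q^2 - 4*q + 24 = (q - 2)^2*(q + 2)*(q + 3)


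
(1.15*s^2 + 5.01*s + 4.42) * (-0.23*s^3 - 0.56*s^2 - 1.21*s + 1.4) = -0.2645*s^5 - 1.7963*s^4 - 5.2137*s^3 - 6.9273*s^2 + 1.6658*s + 6.188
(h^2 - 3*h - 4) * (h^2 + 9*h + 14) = h^4 + 6*h^3 - 17*h^2 - 78*h - 56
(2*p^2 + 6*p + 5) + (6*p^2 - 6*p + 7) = 8*p^2 + 12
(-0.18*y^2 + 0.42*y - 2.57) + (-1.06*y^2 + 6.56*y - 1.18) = -1.24*y^2 + 6.98*y - 3.75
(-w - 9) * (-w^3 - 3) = w^4 + 9*w^3 + 3*w + 27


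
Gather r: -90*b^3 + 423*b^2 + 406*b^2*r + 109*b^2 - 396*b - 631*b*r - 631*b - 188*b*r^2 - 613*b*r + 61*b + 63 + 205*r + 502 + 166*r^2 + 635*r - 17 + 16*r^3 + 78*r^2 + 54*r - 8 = -90*b^3 + 532*b^2 - 966*b + 16*r^3 + r^2*(244 - 188*b) + r*(406*b^2 - 1244*b + 894) + 540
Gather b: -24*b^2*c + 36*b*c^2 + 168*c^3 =-24*b^2*c + 36*b*c^2 + 168*c^3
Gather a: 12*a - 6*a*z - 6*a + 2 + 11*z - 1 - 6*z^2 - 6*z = a*(6 - 6*z) - 6*z^2 + 5*z + 1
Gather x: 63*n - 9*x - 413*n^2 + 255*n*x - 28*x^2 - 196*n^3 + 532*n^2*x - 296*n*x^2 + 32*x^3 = -196*n^3 - 413*n^2 + 63*n + 32*x^3 + x^2*(-296*n - 28) + x*(532*n^2 + 255*n - 9)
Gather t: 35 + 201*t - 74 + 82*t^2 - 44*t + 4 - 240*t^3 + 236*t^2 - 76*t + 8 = -240*t^3 + 318*t^2 + 81*t - 27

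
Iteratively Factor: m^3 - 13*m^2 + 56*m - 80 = (m - 4)*(m^2 - 9*m + 20) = (m - 5)*(m - 4)*(m - 4)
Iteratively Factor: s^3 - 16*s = (s - 4)*(s^2 + 4*s) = s*(s - 4)*(s + 4)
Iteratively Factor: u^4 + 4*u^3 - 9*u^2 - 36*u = (u + 4)*(u^3 - 9*u) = (u + 3)*(u + 4)*(u^2 - 3*u) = u*(u + 3)*(u + 4)*(u - 3)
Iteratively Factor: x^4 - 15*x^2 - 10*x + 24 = (x - 4)*(x^3 + 4*x^2 + x - 6) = (x - 4)*(x + 3)*(x^2 + x - 2) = (x - 4)*(x + 2)*(x + 3)*(x - 1)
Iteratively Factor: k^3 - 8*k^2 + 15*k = (k)*(k^2 - 8*k + 15) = k*(k - 3)*(k - 5)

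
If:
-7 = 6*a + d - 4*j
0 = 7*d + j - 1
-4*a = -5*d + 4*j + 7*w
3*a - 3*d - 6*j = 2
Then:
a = -349/147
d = 19/49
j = -12/7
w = 2689/1029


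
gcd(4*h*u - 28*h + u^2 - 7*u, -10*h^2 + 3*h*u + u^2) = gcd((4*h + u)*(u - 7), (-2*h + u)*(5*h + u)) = 1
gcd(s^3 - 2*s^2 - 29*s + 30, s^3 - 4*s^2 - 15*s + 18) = s^2 - 7*s + 6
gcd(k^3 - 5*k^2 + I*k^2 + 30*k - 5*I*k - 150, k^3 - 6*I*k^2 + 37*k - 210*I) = k^2 + I*k + 30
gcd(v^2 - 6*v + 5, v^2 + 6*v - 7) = v - 1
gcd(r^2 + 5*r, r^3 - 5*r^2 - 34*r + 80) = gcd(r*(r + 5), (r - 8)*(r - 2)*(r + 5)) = r + 5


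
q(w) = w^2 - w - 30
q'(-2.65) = -6.30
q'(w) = 2*w - 1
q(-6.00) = 12.00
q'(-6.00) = -13.00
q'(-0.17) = -1.34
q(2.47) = -26.37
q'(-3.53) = -8.06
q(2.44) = -26.49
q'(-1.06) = -3.12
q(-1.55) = -26.05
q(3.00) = -24.00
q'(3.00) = 5.00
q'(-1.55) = -4.10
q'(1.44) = 1.88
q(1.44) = -29.37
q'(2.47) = 3.94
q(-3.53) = -14.01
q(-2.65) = -20.33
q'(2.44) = 3.88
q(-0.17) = -29.80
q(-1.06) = -27.82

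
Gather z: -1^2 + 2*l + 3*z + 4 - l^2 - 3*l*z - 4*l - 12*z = -l^2 - 2*l + z*(-3*l - 9) + 3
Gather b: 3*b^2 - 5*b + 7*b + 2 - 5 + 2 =3*b^2 + 2*b - 1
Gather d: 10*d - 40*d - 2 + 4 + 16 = 18 - 30*d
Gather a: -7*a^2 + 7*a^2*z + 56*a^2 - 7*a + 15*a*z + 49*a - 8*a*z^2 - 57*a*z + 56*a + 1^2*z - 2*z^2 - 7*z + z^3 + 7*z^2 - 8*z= a^2*(7*z + 49) + a*(-8*z^2 - 42*z + 98) + z^3 + 5*z^2 - 14*z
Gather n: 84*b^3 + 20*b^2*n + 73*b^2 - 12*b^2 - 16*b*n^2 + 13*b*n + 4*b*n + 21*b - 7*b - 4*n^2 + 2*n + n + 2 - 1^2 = 84*b^3 + 61*b^2 + 14*b + n^2*(-16*b - 4) + n*(20*b^2 + 17*b + 3) + 1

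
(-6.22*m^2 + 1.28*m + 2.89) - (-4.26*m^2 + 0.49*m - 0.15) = -1.96*m^2 + 0.79*m + 3.04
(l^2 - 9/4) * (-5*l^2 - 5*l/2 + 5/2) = -5*l^4 - 5*l^3/2 + 55*l^2/4 + 45*l/8 - 45/8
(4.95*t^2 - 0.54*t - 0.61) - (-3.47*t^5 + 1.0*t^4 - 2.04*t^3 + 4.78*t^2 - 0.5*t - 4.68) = 3.47*t^5 - 1.0*t^4 + 2.04*t^3 + 0.17*t^2 - 0.04*t + 4.07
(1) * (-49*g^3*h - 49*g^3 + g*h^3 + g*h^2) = -49*g^3*h - 49*g^3 + g*h^3 + g*h^2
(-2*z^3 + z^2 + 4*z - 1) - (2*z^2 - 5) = -2*z^3 - z^2 + 4*z + 4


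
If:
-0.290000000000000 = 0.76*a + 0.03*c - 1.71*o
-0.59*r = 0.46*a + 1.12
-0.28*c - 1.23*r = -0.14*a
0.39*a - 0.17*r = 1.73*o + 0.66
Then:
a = -2.42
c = -1.15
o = -0.93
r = -0.01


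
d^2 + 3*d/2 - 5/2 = (d - 1)*(d + 5/2)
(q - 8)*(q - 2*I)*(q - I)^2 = q^4 - 8*q^3 - 4*I*q^3 - 5*q^2 + 32*I*q^2 + 40*q + 2*I*q - 16*I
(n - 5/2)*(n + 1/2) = n^2 - 2*n - 5/4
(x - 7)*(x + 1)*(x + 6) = x^3 - 43*x - 42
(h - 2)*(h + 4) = h^2 + 2*h - 8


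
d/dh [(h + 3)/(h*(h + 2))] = (-h^2 - 6*h - 6)/(h^2*(h^2 + 4*h + 4))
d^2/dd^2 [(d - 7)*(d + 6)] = 2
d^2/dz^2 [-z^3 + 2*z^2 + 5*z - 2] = 4 - 6*z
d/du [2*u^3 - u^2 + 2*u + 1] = 6*u^2 - 2*u + 2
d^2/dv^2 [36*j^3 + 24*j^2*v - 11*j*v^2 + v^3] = -22*j + 6*v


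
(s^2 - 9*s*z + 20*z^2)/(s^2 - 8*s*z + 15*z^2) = (-s + 4*z)/(-s + 3*z)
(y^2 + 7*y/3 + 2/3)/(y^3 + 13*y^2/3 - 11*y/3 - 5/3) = (y + 2)/(y^2 + 4*y - 5)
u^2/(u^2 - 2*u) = u/(u - 2)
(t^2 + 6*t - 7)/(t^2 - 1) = (t + 7)/(t + 1)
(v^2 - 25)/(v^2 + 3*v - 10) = (v - 5)/(v - 2)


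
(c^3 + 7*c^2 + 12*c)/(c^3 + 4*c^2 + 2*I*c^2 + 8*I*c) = (c + 3)/(c + 2*I)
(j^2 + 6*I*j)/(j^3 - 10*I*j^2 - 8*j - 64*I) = j*(j + 6*I)/(j^3 - 10*I*j^2 - 8*j - 64*I)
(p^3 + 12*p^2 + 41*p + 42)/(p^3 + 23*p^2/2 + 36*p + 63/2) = 2*(p + 2)/(2*p + 3)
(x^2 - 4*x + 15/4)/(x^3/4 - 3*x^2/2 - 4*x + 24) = (4*x^2 - 16*x + 15)/(x^3 - 6*x^2 - 16*x + 96)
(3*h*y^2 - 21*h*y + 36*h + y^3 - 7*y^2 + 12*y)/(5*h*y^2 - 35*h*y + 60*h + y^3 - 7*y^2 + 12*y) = (3*h + y)/(5*h + y)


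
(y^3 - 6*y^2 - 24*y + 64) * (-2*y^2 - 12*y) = -2*y^5 + 120*y^3 + 160*y^2 - 768*y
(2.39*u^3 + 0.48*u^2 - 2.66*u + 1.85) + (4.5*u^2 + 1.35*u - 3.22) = 2.39*u^3 + 4.98*u^2 - 1.31*u - 1.37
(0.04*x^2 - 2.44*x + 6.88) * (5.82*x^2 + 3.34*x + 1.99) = 0.2328*x^4 - 14.0672*x^3 + 31.9716*x^2 + 18.1236*x + 13.6912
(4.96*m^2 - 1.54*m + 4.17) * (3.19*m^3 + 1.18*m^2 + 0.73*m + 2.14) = 15.8224*m^5 + 0.940199999999999*m^4 + 15.1059*m^3 + 14.4108*m^2 - 0.251500000000001*m + 8.9238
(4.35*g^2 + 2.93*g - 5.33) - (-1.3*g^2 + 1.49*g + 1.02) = 5.65*g^2 + 1.44*g - 6.35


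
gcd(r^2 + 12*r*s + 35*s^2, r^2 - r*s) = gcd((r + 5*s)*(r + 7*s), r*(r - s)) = 1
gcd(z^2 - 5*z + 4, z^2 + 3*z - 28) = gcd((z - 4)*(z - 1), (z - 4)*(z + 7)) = z - 4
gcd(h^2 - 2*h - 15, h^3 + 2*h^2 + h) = 1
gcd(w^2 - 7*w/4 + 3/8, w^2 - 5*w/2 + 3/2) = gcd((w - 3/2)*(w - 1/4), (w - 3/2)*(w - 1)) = w - 3/2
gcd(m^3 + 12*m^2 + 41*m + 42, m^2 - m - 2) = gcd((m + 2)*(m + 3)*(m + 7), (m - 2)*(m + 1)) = 1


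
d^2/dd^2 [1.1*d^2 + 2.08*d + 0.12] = 2.20000000000000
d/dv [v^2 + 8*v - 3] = 2*v + 8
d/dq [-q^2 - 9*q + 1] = -2*q - 9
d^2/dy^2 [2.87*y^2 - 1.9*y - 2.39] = 5.74000000000000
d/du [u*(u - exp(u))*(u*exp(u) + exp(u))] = (u*(1 - exp(u))*(u + 1) + u*(u + 2)*(u - exp(u)) + (u + 1)*(u - exp(u)))*exp(u)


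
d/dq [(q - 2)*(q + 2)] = 2*q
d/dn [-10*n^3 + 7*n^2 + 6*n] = -30*n^2 + 14*n + 6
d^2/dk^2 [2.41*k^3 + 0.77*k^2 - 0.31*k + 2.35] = 14.46*k + 1.54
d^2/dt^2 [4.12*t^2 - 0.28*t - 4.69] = 8.24000000000000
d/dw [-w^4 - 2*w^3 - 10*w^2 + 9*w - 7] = -4*w^3 - 6*w^2 - 20*w + 9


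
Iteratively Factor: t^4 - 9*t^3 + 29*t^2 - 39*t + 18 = (t - 3)*(t^3 - 6*t^2 + 11*t - 6) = (t - 3)^2*(t^2 - 3*t + 2) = (t - 3)^2*(t - 1)*(t - 2)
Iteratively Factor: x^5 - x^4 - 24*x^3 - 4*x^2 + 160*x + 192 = (x - 4)*(x^4 + 3*x^3 - 12*x^2 - 52*x - 48) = (x - 4)*(x + 2)*(x^3 + x^2 - 14*x - 24) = (x - 4)*(x + 2)^2*(x^2 - x - 12) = (x - 4)^2*(x + 2)^2*(x + 3)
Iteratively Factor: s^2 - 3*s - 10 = (s + 2)*(s - 5)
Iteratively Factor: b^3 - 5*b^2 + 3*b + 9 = (b - 3)*(b^2 - 2*b - 3) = (b - 3)*(b + 1)*(b - 3)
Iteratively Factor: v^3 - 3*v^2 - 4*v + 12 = (v - 3)*(v^2 - 4) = (v - 3)*(v - 2)*(v + 2)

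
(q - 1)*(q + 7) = q^2 + 6*q - 7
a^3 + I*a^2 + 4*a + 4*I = (a - 2*I)*(a + I)*(a + 2*I)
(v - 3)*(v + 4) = v^2 + v - 12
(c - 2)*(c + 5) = c^2 + 3*c - 10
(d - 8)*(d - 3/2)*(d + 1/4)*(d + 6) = d^4 - 13*d^3/4 - 367*d^2/8 + 243*d/4 + 18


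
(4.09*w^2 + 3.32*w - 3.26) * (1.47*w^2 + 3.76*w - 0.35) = 6.0123*w^4 + 20.2588*w^3 + 6.2595*w^2 - 13.4196*w + 1.141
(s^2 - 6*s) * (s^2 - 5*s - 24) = s^4 - 11*s^3 + 6*s^2 + 144*s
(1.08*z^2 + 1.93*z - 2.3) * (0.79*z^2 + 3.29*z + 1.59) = 0.8532*z^4 + 5.0779*z^3 + 6.2499*z^2 - 4.4983*z - 3.657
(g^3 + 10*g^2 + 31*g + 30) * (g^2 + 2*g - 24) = g^5 + 12*g^4 + 27*g^3 - 148*g^2 - 684*g - 720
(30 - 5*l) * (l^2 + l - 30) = -5*l^3 + 25*l^2 + 180*l - 900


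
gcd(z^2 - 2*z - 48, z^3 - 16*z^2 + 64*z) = z - 8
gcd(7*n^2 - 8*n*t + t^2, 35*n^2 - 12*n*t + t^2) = -7*n + t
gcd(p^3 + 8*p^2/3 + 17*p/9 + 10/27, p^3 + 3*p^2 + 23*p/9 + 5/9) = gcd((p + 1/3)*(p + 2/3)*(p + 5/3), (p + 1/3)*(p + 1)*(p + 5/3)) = p^2 + 2*p + 5/9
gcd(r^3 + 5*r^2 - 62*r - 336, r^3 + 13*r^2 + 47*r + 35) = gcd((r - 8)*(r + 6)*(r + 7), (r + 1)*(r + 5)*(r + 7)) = r + 7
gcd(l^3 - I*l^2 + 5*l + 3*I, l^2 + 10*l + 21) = 1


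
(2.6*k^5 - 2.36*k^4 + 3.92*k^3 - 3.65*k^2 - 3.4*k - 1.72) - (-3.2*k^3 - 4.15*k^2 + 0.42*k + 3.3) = 2.6*k^5 - 2.36*k^4 + 7.12*k^3 + 0.5*k^2 - 3.82*k - 5.02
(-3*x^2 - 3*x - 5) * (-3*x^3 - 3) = 9*x^5 + 9*x^4 + 15*x^3 + 9*x^2 + 9*x + 15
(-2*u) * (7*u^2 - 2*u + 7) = -14*u^3 + 4*u^2 - 14*u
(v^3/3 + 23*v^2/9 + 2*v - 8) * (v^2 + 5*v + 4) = v^5/3 + 38*v^4/9 + 145*v^3/9 + 110*v^2/9 - 32*v - 32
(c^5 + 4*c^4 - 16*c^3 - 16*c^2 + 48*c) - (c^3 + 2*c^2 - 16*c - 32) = c^5 + 4*c^4 - 17*c^3 - 18*c^2 + 64*c + 32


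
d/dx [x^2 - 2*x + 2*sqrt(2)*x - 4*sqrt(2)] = 2*x - 2 + 2*sqrt(2)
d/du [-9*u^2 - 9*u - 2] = -18*u - 9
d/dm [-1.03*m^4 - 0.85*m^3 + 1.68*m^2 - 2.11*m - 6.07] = -4.12*m^3 - 2.55*m^2 + 3.36*m - 2.11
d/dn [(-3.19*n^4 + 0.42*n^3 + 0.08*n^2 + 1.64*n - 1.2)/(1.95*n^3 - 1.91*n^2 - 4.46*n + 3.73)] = (-6.2205*n^6 + 12.1858*n^5 + 41.724*n^4 - 57.7372*n^3 + 14.4954*n^2 - 3.9872*n + 0.7652)/(3.8025*n^6 - 7.449*n^5 - 13.7459*n^4 + 31.5842*n^3 + 5.643*n^2 - 33.2716*n + 13.9129)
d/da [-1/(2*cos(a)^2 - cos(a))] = (sin(a)/cos(a)^2 - 4*tan(a))/(2*cos(a) - 1)^2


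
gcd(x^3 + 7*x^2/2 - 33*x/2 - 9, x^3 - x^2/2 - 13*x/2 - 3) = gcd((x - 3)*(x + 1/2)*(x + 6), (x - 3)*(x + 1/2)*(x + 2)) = x^2 - 5*x/2 - 3/2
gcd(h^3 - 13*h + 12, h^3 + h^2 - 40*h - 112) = h + 4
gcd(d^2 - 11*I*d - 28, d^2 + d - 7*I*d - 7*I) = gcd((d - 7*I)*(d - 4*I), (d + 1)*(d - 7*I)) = d - 7*I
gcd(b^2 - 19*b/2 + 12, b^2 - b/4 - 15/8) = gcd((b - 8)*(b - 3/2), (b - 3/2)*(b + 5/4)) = b - 3/2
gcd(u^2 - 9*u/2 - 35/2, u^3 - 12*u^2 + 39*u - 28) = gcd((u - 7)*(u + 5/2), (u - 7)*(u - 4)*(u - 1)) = u - 7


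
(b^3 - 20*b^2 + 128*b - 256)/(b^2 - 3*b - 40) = (b^2 - 12*b + 32)/(b + 5)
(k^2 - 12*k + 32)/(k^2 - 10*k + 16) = (k - 4)/(k - 2)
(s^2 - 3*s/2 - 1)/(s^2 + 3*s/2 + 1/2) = (s - 2)/(s + 1)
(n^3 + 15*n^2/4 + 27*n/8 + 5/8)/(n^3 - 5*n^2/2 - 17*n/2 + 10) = (4*n^2 + 5*n + 1)/(4*(n^2 - 5*n + 4))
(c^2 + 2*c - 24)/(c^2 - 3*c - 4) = (c + 6)/(c + 1)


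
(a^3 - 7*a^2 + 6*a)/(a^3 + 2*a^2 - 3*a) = (a - 6)/(a + 3)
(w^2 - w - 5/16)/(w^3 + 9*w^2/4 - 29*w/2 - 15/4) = (w - 5/4)/(w^2 + 2*w - 15)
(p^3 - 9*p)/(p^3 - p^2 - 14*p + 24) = p*(p + 3)/(p^2 + 2*p - 8)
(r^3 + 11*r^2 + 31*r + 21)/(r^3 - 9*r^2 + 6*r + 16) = (r^2 + 10*r + 21)/(r^2 - 10*r + 16)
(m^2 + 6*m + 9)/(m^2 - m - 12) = (m + 3)/(m - 4)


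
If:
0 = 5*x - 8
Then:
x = 8/5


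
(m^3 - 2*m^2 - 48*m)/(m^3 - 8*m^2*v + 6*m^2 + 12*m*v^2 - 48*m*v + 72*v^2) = m*(m - 8)/(m^2 - 8*m*v + 12*v^2)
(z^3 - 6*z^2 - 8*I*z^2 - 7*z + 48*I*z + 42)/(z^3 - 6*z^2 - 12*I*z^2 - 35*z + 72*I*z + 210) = (z - I)/(z - 5*I)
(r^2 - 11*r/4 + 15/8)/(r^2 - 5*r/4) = (r - 3/2)/r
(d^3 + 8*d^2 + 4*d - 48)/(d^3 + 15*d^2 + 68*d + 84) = (d^2 + 2*d - 8)/(d^2 + 9*d + 14)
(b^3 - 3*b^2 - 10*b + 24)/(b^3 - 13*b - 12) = (b - 2)/(b + 1)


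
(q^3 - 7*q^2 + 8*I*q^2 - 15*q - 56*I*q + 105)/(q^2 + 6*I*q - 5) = (q^2 + q*(-7 + 3*I) - 21*I)/(q + I)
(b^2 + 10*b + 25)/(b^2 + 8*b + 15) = (b + 5)/(b + 3)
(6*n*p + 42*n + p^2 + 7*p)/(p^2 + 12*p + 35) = (6*n + p)/(p + 5)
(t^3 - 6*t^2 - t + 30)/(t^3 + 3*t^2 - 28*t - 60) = (t - 3)/(t + 6)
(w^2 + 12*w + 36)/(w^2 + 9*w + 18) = (w + 6)/(w + 3)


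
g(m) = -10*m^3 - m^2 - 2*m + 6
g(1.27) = -18.64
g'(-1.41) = -58.82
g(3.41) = -408.97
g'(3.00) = -278.00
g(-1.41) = 34.86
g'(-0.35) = -4.98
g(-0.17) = 6.36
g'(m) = -30*m^2 - 2*m - 2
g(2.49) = -159.56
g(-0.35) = 7.01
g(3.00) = -279.00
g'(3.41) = -357.66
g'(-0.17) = -2.53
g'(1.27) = -52.93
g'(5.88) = -1050.99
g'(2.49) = -192.98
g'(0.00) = -2.00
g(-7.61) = 4370.42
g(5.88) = -2073.31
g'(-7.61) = -1724.14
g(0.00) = 6.00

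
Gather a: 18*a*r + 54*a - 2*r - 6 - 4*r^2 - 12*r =a*(18*r + 54) - 4*r^2 - 14*r - 6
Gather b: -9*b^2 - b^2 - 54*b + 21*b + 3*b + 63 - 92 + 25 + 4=-10*b^2 - 30*b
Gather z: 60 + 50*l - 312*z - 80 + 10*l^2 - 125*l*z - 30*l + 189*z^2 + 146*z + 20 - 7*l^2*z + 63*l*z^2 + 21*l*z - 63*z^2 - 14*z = 10*l^2 + 20*l + z^2*(63*l + 126) + z*(-7*l^2 - 104*l - 180)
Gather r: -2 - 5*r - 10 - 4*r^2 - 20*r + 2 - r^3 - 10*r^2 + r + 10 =-r^3 - 14*r^2 - 24*r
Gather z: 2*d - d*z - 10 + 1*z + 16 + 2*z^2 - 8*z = 2*d + 2*z^2 + z*(-d - 7) + 6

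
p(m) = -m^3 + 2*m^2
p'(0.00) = 0.00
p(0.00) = 0.00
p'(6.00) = -84.00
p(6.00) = -144.00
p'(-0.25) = -1.19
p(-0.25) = 0.14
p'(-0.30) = -1.47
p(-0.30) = 0.21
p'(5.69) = -74.37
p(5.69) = -119.47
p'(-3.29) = -45.63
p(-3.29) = 57.26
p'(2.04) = -4.32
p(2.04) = -0.17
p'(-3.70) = -55.87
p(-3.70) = 78.03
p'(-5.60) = -116.48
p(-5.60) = 238.34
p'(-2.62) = -31.07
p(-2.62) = 31.71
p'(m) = -3*m^2 + 4*m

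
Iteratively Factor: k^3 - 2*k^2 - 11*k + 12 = (k - 1)*(k^2 - k - 12) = (k - 1)*(k + 3)*(k - 4)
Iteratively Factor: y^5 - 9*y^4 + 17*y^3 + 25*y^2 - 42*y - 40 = (y - 2)*(y^4 - 7*y^3 + 3*y^2 + 31*y + 20) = (y - 5)*(y - 2)*(y^3 - 2*y^2 - 7*y - 4) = (y - 5)*(y - 4)*(y - 2)*(y^2 + 2*y + 1) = (y - 5)*(y - 4)*(y - 2)*(y + 1)*(y + 1)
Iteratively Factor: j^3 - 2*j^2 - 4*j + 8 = (j + 2)*(j^2 - 4*j + 4) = (j - 2)*(j + 2)*(j - 2)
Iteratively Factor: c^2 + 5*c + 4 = (c + 1)*(c + 4)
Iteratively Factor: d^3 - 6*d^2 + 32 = (d - 4)*(d^2 - 2*d - 8) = (d - 4)^2*(d + 2)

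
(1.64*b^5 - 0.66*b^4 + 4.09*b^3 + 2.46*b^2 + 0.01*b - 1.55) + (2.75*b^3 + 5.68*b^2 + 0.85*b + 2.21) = 1.64*b^5 - 0.66*b^4 + 6.84*b^3 + 8.14*b^2 + 0.86*b + 0.66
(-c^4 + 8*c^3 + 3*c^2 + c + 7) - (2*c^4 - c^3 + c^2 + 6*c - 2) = -3*c^4 + 9*c^3 + 2*c^2 - 5*c + 9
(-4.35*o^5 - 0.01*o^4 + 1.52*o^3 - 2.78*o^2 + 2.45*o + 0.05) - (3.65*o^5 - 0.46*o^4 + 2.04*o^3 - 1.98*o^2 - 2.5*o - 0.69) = -8.0*o^5 + 0.45*o^4 - 0.52*o^3 - 0.8*o^2 + 4.95*o + 0.74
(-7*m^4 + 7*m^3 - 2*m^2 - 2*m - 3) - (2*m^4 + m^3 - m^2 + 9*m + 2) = -9*m^4 + 6*m^3 - m^2 - 11*m - 5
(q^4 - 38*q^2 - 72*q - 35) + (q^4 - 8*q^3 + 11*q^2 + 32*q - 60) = 2*q^4 - 8*q^3 - 27*q^2 - 40*q - 95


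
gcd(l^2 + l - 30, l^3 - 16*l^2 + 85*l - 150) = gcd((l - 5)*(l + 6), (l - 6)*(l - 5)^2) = l - 5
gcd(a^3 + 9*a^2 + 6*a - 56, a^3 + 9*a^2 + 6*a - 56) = a^3 + 9*a^2 + 6*a - 56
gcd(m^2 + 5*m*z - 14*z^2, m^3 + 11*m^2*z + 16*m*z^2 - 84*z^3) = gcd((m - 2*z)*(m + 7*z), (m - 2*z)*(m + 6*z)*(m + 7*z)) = -m^2 - 5*m*z + 14*z^2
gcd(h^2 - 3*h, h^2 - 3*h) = h^2 - 3*h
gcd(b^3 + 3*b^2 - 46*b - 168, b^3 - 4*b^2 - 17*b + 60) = b + 4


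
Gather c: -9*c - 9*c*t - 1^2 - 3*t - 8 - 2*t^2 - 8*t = c*(-9*t - 9) - 2*t^2 - 11*t - 9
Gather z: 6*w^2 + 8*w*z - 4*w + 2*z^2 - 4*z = 6*w^2 - 4*w + 2*z^2 + z*(8*w - 4)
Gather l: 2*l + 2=2*l + 2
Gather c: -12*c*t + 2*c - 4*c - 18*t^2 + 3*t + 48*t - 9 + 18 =c*(-12*t - 2) - 18*t^2 + 51*t + 9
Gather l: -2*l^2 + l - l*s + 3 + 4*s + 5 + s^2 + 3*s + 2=-2*l^2 + l*(1 - s) + s^2 + 7*s + 10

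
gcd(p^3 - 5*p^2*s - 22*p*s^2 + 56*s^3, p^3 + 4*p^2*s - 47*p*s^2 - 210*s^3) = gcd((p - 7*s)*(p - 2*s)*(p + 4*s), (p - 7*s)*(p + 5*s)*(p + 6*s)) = p - 7*s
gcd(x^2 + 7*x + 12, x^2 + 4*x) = x + 4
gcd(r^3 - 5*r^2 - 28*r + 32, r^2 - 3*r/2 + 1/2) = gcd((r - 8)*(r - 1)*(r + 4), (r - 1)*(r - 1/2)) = r - 1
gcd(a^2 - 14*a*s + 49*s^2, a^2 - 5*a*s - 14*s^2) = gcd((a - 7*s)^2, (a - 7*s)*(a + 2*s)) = -a + 7*s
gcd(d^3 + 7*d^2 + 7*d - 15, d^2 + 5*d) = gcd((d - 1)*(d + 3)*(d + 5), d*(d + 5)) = d + 5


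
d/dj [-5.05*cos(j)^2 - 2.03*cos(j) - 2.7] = (10.1*cos(j) + 2.03)*sin(j)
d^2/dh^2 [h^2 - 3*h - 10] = 2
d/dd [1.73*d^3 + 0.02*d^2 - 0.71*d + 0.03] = 5.19*d^2 + 0.04*d - 0.71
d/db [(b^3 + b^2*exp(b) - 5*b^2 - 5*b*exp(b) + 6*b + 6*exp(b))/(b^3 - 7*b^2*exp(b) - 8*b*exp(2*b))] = (8*b^3*exp(b) - 48*b^2*exp(b) + 5*b^2 + 48*b*exp(b) - 12*b + 48*exp(b))/(b^2*(b^2 - 16*b*exp(b) + 64*exp(2*b)))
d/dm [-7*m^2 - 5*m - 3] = -14*m - 5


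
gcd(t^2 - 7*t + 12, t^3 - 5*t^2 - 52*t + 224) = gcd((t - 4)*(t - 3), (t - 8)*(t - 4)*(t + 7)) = t - 4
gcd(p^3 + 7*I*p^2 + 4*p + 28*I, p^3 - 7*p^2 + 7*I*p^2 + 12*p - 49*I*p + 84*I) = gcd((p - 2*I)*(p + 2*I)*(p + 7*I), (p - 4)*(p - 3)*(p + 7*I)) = p + 7*I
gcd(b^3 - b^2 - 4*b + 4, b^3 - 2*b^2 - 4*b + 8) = b^2 - 4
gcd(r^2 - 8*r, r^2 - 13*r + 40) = r - 8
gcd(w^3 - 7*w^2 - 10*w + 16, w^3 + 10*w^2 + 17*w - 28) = w - 1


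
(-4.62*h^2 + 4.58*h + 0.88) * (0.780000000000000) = -3.6036*h^2 + 3.5724*h + 0.6864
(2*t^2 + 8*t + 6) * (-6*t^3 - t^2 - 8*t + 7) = -12*t^5 - 50*t^4 - 60*t^3 - 56*t^2 + 8*t + 42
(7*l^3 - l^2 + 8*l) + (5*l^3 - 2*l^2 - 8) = 12*l^3 - 3*l^2 + 8*l - 8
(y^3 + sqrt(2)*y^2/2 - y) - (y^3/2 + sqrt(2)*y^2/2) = y^3/2 - y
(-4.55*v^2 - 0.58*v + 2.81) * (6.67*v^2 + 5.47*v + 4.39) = -30.3485*v^4 - 28.7571*v^3 - 4.4044*v^2 + 12.8245*v + 12.3359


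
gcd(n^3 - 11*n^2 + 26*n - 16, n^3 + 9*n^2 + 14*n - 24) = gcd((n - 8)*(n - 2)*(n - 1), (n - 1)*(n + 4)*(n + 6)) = n - 1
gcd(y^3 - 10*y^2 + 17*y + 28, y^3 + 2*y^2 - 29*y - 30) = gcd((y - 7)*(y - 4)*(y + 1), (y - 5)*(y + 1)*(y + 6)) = y + 1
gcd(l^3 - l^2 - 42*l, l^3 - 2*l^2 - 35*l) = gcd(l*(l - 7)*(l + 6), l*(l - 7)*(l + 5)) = l^2 - 7*l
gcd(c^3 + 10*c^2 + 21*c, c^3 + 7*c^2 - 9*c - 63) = c^2 + 10*c + 21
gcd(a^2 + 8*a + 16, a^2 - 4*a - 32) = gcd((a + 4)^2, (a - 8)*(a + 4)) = a + 4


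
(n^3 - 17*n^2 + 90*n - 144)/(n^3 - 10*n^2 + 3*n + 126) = (n^2 - 11*n + 24)/(n^2 - 4*n - 21)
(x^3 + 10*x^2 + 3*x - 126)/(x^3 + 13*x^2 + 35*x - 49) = (x^2 + 3*x - 18)/(x^2 + 6*x - 7)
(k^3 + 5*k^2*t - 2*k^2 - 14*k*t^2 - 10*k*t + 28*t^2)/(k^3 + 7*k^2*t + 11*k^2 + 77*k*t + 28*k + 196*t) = (k^2 - 2*k*t - 2*k + 4*t)/(k^2 + 11*k + 28)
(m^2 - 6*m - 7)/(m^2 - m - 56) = (-m^2 + 6*m + 7)/(-m^2 + m + 56)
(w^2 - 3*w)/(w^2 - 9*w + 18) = w/(w - 6)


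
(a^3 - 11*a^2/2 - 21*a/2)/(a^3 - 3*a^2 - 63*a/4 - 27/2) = 2*a*(a - 7)/(2*a^2 - 9*a - 18)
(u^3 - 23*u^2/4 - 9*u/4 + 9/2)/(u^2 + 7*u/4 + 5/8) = 2*(4*u^3 - 23*u^2 - 9*u + 18)/(8*u^2 + 14*u + 5)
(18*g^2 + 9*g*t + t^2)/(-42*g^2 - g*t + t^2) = (3*g + t)/(-7*g + t)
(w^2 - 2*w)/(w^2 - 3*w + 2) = w/(w - 1)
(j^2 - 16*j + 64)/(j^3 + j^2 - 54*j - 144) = (j - 8)/(j^2 + 9*j + 18)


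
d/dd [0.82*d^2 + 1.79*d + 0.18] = 1.64*d + 1.79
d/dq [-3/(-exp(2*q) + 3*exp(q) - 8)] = (9 - 6*exp(q))*exp(q)/(exp(2*q) - 3*exp(q) + 8)^2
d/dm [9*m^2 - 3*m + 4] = 18*m - 3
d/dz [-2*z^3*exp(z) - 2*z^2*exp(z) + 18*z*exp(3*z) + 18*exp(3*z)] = 2*(-z^3 - 4*z^2 + 27*z*exp(2*z) - 2*z + 36*exp(2*z))*exp(z)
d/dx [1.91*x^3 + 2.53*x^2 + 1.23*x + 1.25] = 5.73*x^2 + 5.06*x + 1.23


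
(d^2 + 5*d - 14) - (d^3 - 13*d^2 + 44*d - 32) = -d^3 + 14*d^2 - 39*d + 18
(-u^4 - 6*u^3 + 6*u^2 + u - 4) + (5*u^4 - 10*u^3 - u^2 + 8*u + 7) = 4*u^4 - 16*u^3 + 5*u^2 + 9*u + 3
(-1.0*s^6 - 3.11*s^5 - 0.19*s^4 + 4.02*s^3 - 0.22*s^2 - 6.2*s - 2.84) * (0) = 0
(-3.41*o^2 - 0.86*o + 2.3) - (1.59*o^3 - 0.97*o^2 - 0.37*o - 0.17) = -1.59*o^3 - 2.44*o^2 - 0.49*o + 2.47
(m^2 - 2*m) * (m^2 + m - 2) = m^4 - m^3 - 4*m^2 + 4*m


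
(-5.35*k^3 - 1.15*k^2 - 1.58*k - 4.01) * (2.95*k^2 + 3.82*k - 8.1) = -15.7825*k^5 - 23.8295*k^4 + 34.281*k^3 - 8.5501*k^2 - 2.5202*k + 32.481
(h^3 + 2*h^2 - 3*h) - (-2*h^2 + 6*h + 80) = h^3 + 4*h^2 - 9*h - 80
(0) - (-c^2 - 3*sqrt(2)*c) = c^2 + 3*sqrt(2)*c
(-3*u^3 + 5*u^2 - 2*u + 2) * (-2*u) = 6*u^4 - 10*u^3 + 4*u^2 - 4*u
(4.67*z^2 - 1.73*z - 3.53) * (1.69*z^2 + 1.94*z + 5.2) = 7.8923*z^4 + 6.1361*z^3 + 14.9621*z^2 - 15.8442*z - 18.356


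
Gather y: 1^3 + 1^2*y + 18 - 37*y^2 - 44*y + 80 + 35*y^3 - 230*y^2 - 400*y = 35*y^3 - 267*y^2 - 443*y + 99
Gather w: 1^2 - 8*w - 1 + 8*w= 0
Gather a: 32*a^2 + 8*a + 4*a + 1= 32*a^2 + 12*a + 1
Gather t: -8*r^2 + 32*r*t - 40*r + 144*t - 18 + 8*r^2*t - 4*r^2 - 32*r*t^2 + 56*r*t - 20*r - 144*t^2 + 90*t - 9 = -12*r^2 - 60*r + t^2*(-32*r - 144) + t*(8*r^2 + 88*r + 234) - 27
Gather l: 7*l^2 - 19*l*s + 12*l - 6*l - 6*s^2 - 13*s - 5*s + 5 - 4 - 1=7*l^2 + l*(6 - 19*s) - 6*s^2 - 18*s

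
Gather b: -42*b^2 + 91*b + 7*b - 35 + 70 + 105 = -42*b^2 + 98*b + 140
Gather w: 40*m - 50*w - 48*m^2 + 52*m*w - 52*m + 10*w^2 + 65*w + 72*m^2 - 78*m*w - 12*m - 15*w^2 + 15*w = 24*m^2 - 24*m - 5*w^2 + w*(30 - 26*m)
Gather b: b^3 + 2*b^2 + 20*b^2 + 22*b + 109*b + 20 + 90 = b^3 + 22*b^2 + 131*b + 110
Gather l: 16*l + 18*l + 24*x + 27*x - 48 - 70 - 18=34*l + 51*x - 136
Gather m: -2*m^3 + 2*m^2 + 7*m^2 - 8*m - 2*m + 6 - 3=-2*m^3 + 9*m^2 - 10*m + 3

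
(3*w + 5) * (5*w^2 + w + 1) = 15*w^3 + 28*w^2 + 8*w + 5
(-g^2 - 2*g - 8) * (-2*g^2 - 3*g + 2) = 2*g^4 + 7*g^3 + 20*g^2 + 20*g - 16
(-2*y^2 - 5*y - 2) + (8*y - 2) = -2*y^2 + 3*y - 4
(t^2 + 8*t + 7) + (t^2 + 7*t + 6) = 2*t^2 + 15*t + 13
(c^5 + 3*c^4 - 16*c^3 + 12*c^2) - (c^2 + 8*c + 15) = c^5 + 3*c^4 - 16*c^3 + 11*c^2 - 8*c - 15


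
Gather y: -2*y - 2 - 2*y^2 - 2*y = -2*y^2 - 4*y - 2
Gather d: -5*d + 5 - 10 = -5*d - 5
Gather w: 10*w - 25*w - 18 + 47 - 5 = 24 - 15*w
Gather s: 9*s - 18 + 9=9*s - 9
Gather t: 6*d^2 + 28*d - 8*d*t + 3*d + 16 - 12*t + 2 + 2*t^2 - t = 6*d^2 + 31*d + 2*t^2 + t*(-8*d - 13) + 18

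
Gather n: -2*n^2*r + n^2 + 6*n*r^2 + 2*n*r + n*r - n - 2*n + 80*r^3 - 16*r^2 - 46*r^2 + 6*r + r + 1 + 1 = n^2*(1 - 2*r) + n*(6*r^2 + 3*r - 3) + 80*r^3 - 62*r^2 + 7*r + 2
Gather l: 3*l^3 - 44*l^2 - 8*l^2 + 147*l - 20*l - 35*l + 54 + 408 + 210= 3*l^3 - 52*l^2 + 92*l + 672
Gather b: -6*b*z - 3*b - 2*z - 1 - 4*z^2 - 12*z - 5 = b*(-6*z - 3) - 4*z^2 - 14*z - 6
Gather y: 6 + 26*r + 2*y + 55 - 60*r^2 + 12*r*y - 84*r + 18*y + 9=-60*r^2 - 58*r + y*(12*r + 20) + 70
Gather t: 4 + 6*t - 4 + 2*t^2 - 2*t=2*t^2 + 4*t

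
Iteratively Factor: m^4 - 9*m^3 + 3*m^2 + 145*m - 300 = (m + 4)*(m^3 - 13*m^2 + 55*m - 75) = (m - 5)*(m + 4)*(m^2 - 8*m + 15) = (m - 5)*(m - 3)*(m + 4)*(m - 5)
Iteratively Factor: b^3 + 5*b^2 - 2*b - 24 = (b - 2)*(b^2 + 7*b + 12) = (b - 2)*(b + 4)*(b + 3)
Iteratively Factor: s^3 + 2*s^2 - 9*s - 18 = (s + 3)*(s^2 - s - 6) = (s - 3)*(s + 3)*(s + 2)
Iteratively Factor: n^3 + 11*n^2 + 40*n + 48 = (n + 4)*(n^2 + 7*n + 12) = (n + 3)*(n + 4)*(n + 4)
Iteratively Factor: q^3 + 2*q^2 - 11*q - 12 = (q + 4)*(q^2 - 2*q - 3) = (q + 1)*(q + 4)*(q - 3)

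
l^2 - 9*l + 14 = (l - 7)*(l - 2)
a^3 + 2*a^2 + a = a*(a + 1)^2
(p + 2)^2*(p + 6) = p^3 + 10*p^2 + 28*p + 24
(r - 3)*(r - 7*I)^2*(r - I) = r^4 - 3*r^3 - 15*I*r^3 - 63*r^2 + 45*I*r^2 + 189*r + 49*I*r - 147*I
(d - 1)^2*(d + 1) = d^3 - d^2 - d + 1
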